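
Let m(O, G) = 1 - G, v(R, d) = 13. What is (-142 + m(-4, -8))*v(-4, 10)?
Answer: -1729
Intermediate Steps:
(-142 + m(-4, -8))*v(-4, 10) = (-142 + (1 - 1*(-8)))*13 = (-142 + (1 + 8))*13 = (-142 + 9)*13 = -133*13 = -1729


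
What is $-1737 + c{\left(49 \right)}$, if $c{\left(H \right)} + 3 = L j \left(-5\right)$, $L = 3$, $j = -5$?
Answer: $-1665$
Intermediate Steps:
$c{\left(H \right)} = 72$ ($c{\left(H \right)} = -3 + 3 \left(-5\right) \left(-5\right) = -3 - -75 = -3 + 75 = 72$)
$-1737 + c{\left(49 \right)} = -1737 + 72 = -1665$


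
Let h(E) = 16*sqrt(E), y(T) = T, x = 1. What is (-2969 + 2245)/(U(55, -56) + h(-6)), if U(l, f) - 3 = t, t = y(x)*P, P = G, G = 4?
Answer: -5068/1585 + 11584*I*sqrt(6)/1585 ≈ -3.1975 + 17.902*I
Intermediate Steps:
P = 4
t = 4 (t = 1*4 = 4)
U(l, f) = 7 (U(l, f) = 3 + 4 = 7)
(-2969 + 2245)/(U(55, -56) + h(-6)) = (-2969 + 2245)/(7 + 16*sqrt(-6)) = -724/(7 + 16*(I*sqrt(6))) = -724/(7 + 16*I*sqrt(6))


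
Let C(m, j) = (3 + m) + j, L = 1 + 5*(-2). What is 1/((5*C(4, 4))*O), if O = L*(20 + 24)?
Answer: -1/21780 ≈ -4.5914e-5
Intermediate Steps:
L = -9 (L = 1 - 10 = -9)
C(m, j) = 3 + j + m
O = -396 (O = -9*(20 + 24) = -9*44 = -396)
1/((5*C(4, 4))*O) = 1/((5*(3 + 4 + 4))*(-396)) = 1/((5*11)*(-396)) = 1/(55*(-396)) = 1/(-21780) = -1/21780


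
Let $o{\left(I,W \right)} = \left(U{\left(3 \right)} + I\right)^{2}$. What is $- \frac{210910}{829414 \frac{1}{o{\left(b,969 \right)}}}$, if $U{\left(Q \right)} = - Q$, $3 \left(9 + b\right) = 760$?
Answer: $- \frac{55276980080}{3732363} \approx -14810.0$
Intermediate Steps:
$b = \frac{733}{3}$ ($b = -9 + \frac{1}{3} \cdot 760 = -9 + \frac{760}{3} = \frac{733}{3} \approx 244.33$)
$o{\left(I,W \right)} = \left(-3 + I\right)^{2}$ ($o{\left(I,W \right)} = \left(\left(-1\right) 3 + I\right)^{2} = \left(-3 + I\right)^{2}$)
$- \frac{210910}{829414 \frac{1}{o{\left(b,969 \right)}}} = - \frac{210910}{829414 \frac{1}{\left(-3 + \frac{733}{3}\right)^{2}}} = - \frac{210910}{829414 \frac{1}{\left(\frac{724}{3}\right)^{2}}} = - \frac{210910}{829414 \frac{1}{\frac{524176}{9}}} = - \frac{210910}{829414 \cdot \frac{9}{524176}} = - \frac{210910}{\frac{3732363}{262088}} = \left(-210910\right) \frac{262088}{3732363} = - \frac{55276980080}{3732363}$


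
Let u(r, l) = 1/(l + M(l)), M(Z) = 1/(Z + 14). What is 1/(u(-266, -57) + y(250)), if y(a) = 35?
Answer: 2452/85777 ≈ 0.028586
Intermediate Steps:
M(Z) = 1/(14 + Z)
u(r, l) = 1/(l + 1/(14 + l))
1/(u(-266, -57) + y(250)) = 1/((14 - 57)/(1 - 57*(14 - 57)) + 35) = 1/(-43/(1 - 57*(-43)) + 35) = 1/(-43/(1 + 2451) + 35) = 1/(-43/2452 + 35) = 1/(85777/2452) = 2452/85777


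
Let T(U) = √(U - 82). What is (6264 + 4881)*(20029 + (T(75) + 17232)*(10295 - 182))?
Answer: 1942431345525 + 112709385*I*√7 ≈ 1.9424e+12 + 2.982e+8*I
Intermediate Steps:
T(U) = √(-82 + U)
(6264 + 4881)*(20029 + (T(75) + 17232)*(10295 - 182)) = (6264 + 4881)*(20029 + (√(-82 + 75) + 17232)*(10295 - 182)) = 11145*(20029 + (√(-7) + 17232)*10113) = 11145*(20029 + (I*√7 + 17232)*10113) = 11145*(20029 + (17232 + I*√7)*10113) = 11145*(20029 + (174267216 + 10113*I*√7)) = 11145*(174287245 + 10113*I*√7) = 1942431345525 + 112709385*I*√7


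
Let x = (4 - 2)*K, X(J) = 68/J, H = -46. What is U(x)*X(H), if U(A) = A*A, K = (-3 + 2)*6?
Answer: -4896/23 ≈ -212.87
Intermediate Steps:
K = -6 (K = -1*6 = -6)
x = -12 (x = (4 - 2)*(-6) = 2*(-6) = -12)
U(A) = A²
U(x)*X(H) = (-12)²*(68/(-46)) = 144*(68*(-1/46)) = 144*(-34/23) = -4896/23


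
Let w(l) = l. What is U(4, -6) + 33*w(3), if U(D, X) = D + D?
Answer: 107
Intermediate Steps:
U(D, X) = 2*D
U(4, -6) + 33*w(3) = 2*4 + 33*3 = 8 + 99 = 107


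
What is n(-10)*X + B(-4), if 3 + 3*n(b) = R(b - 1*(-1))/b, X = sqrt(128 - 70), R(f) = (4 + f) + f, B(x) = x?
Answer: -4 - 8*sqrt(58)/15 ≈ -8.0618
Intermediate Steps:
R(f) = 4 + 2*f
X = sqrt(58) ≈ 7.6158
n(b) = -1 + (6 + 2*b)/(3*b) (n(b) = -1 + ((4 + 2*(b - 1*(-1)))/b)/3 = -1 + ((4 + 2*(b + 1))/b)/3 = -1 + ((4 + 2*(1 + b))/b)/3 = -1 + ((4 + (2 + 2*b))/b)/3 = -1 + ((6 + 2*b)/b)/3 = -1 + (6 + 2*b)/(3*b))
n(-10)*X + B(-4) = ((1/3)*(6 - 1*(-10))/(-10))*sqrt(58) - 4 = ((1/3)*(-1/10)*(6 + 10))*sqrt(58) - 4 = ((1/3)*(-1/10)*16)*sqrt(58) - 4 = -8*sqrt(58)/15 - 4 = -4 - 8*sqrt(58)/15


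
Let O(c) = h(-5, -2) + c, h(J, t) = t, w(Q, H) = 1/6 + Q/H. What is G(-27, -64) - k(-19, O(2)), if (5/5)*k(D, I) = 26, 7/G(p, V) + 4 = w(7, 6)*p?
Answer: -1047/40 ≈ -26.175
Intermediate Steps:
w(Q, H) = ⅙ + Q/H (w(Q, H) = 1*(⅙) + Q/H = ⅙ + Q/H)
G(p, V) = 7/(-4 + 4*p/3) (G(p, V) = 7/(-4 + ((7 + (⅙)*6)/6)*p) = 7/(-4 + ((7 + 1)/6)*p) = 7/(-4 + ((⅙)*8)*p) = 7/(-4 + 4*p/3))
O(c) = -2 + c
k(D, I) = 26
G(-27, -64) - k(-19, O(2)) = 21/(4*(-3 - 27)) - 1*26 = (21/4)/(-30) - 26 = (21/4)*(-1/30) - 26 = -7/40 - 26 = -1047/40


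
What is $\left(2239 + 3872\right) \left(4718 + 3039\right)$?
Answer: $47403027$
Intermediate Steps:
$\left(2239 + 3872\right) \left(4718 + 3039\right) = 6111 \cdot 7757 = 47403027$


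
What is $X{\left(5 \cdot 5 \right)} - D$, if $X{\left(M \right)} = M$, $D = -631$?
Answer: $656$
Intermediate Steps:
$X{\left(5 \cdot 5 \right)} - D = 5 \cdot 5 - -631 = 25 + 631 = 656$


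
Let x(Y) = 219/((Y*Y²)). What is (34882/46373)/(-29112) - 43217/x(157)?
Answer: -12543487557681338623/16425131108 ≈ -7.6368e+8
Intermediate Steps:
x(Y) = 219/Y³ (x(Y) = 219/(Y³) = 219/Y³)
(34882/46373)/(-29112) - 43217/x(157) = (34882/46373)/(-29112) - 43217/(219/157³) = (34882*(1/46373))*(-1/29112) - 43217/(219*(1/3869893)) = (34882/46373)*(-1/29112) - 43217/219/3869893 = -17441/675005388 - 43217*3869893/219 = -17441/675005388 - 167245165781/219 = -12543487557681338623/16425131108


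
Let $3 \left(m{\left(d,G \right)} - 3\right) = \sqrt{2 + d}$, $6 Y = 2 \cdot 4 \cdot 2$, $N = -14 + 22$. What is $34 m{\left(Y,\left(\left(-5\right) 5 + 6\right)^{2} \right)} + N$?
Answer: $110 + \frac{34 \sqrt{42}}{9} \approx 134.48$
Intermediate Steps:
$N = 8$
$Y = \frac{8}{3}$ ($Y = \frac{2 \cdot 4 \cdot 2}{6} = \frac{8 \cdot 2}{6} = \frac{1}{6} \cdot 16 = \frac{8}{3} \approx 2.6667$)
$m{\left(d,G \right)} = 3 + \frac{\sqrt{2 + d}}{3}$
$34 m{\left(Y,\left(\left(-5\right) 5 + 6\right)^{2} \right)} + N = 34 \left(3 + \frac{\sqrt{2 + \frac{8}{3}}}{3}\right) + 8 = 34 \left(3 + \frac{\sqrt{\frac{14}{3}}}{3}\right) + 8 = 34 \left(3 + \frac{\frac{1}{3} \sqrt{42}}{3}\right) + 8 = 34 \left(3 + \frac{\sqrt{42}}{9}\right) + 8 = \left(102 + \frac{34 \sqrt{42}}{9}\right) + 8 = 110 + \frac{34 \sqrt{42}}{9}$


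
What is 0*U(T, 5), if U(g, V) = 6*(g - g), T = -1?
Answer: 0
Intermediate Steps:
U(g, V) = 0 (U(g, V) = 6*0 = 0)
0*U(T, 5) = 0*0 = 0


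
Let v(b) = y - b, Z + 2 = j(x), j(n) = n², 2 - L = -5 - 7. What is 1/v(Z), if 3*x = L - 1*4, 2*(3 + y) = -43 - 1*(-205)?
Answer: 9/620 ≈ 0.014516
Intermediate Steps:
y = 78 (y = -3 + (-43 - 1*(-205))/2 = -3 + (-43 + 205)/2 = -3 + (½)*162 = -3 + 81 = 78)
L = 14 (L = 2 - (-5 - 7) = 2 - 1*(-12) = 2 + 12 = 14)
x = 10/3 (x = (14 - 1*4)/3 = (14 - 4)/3 = (⅓)*10 = 10/3 ≈ 3.3333)
Z = 82/9 (Z = -2 + (10/3)² = -2 + 100/9 = 82/9 ≈ 9.1111)
v(b) = 78 - b
1/v(Z) = 1/(78 - 1*82/9) = 1/(78 - 82/9) = 1/(620/9) = 9/620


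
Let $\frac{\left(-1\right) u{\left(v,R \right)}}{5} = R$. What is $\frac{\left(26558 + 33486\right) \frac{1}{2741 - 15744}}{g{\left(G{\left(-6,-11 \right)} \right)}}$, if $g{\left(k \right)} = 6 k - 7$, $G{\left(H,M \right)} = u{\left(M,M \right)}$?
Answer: $- \frac{3532}{247057} \approx -0.014296$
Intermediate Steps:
$u{\left(v,R \right)} = - 5 R$
$G{\left(H,M \right)} = - 5 M$
$g{\left(k \right)} = -7 + 6 k$
$\frac{\left(26558 + 33486\right) \frac{1}{2741 - 15744}}{g{\left(G{\left(-6,-11 \right)} \right)}} = \frac{\left(26558 + 33486\right) \frac{1}{2741 - 15744}}{-7 + 6 \left(\left(-5\right) \left(-11\right)\right)} = \frac{60044 \frac{1}{-13003}}{-7 + 6 \cdot 55} = \frac{60044 \left(- \frac{1}{13003}\right)}{-7 + 330} = - \frac{60044}{13003 \cdot 323} = \left(- \frac{60044}{13003}\right) \frac{1}{323} = - \frac{3532}{247057}$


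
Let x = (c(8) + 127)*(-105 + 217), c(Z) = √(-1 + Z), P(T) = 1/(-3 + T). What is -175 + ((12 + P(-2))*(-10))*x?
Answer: -1678607 - 13216*√7 ≈ -1.7136e+6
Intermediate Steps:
x = 14224 + 112*√7 (x = (√(-1 + 8) + 127)*(-105 + 217) = (√7 + 127)*112 = (127 + √7)*112 = 14224 + 112*√7 ≈ 14520.)
-175 + ((12 + P(-2))*(-10))*x = -175 + ((12 + 1/(-3 - 2))*(-10))*(14224 + 112*√7) = -175 + ((12 + 1/(-5))*(-10))*(14224 + 112*√7) = -175 + ((12 - ⅕)*(-10))*(14224 + 112*√7) = -175 + ((59/5)*(-10))*(14224 + 112*√7) = -175 - 118*(14224 + 112*√7) = -175 + (-1678432 - 13216*√7) = -1678607 - 13216*√7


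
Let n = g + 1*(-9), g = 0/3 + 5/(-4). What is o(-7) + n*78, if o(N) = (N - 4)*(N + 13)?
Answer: -1731/2 ≈ -865.50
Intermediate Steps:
o(N) = (-4 + N)*(13 + N)
g = -5/4 (g = 0*(⅓) + 5*(-¼) = 0 - 5/4 = -5/4 ≈ -1.2500)
n = -41/4 (n = -5/4 + 1*(-9) = -5/4 - 9 = -41/4 ≈ -10.250)
o(-7) + n*78 = (-52 + (-7)² + 9*(-7)) - 41/4*78 = (-52 + 49 - 63) - 1599/2 = -66 - 1599/2 = -1731/2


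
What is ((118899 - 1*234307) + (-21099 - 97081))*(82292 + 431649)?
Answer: -120050450308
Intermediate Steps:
((118899 - 1*234307) + (-21099 - 97081))*(82292 + 431649) = ((118899 - 234307) - 118180)*513941 = (-115408 - 118180)*513941 = -233588*513941 = -120050450308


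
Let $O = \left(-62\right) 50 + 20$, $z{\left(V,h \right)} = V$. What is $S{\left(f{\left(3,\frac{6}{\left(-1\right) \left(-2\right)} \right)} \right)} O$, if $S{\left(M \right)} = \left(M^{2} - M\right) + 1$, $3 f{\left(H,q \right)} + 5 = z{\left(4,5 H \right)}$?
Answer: $- \frac{40040}{9} \approx -4448.9$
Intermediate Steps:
$f{\left(H,q \right)} = - \frac{1}{3}$ ($f{\left(H,q \right)} = - \frac{5}{3} + \frac{1}{3} \cdot 4 = - \frac{5}{3} + \frac{4}{3} = - \frac{1}{3}$)
$S{\left(M \right)} = 1 + M^{2} - M$
$O = -3080$ ($O = -3100 + 20 = -3080$)
$S{\left(f{\left(3,\frac{6}{\left(-1\right) \left(-2\right)} \right)} \right)} O = \left(1 + \left(- \frac{1}{3}\right)^{2} - - \frac{1}{3}\right) \left(-3080\right) = \left(1 + \frac{1}{9} + \frac{1}{3}\right) \left(-3080\right) = \frac{13}{9} \left(-3080\right) = - \frac{40040}{9}$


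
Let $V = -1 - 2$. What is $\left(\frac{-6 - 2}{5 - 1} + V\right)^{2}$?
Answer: $25$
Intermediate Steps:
$V = -3$
$\left(\frac{-6 - 2}{5 - 1} + V\right)^{2} = \left(\frac{-6 - 2}{5 - 1} - 3\right)^{2} = \left(- \frac{8}{4} - 3\right)^{2} = \left(\left(-8\right) \frac{1}{4} - 3\right)^{2} = \left(-2 - 3\right)^{2} = \left(-5\right)^{2} = 25$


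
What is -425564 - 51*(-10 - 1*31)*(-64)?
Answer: -559388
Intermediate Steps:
-425564 - 51*(-10 - 1*31)*(-64) = -425564 - 51*(-10 - 31)*(-64) = -425564 - 51*(-41)*(-64) = -425564 + 2091*(-64) = -425564 - 133824 = -559388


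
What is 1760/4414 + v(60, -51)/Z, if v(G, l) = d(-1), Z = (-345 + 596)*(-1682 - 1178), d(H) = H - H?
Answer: 880/2207 ≈ 0.39873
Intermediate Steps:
d(H) = 0
Z = -717860 (Z = 251*(-2860) = -717860)
v(G, l) = 0
1760/4414 + v(60, -51)/Z = 1760/4414 + 0/(-717860) = 1760*(1/4414) + 0*(-1/717860) = 880/2207 + 0 = 880/2207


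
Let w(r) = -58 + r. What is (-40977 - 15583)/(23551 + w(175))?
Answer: -14140/5917 ≈ -2.3897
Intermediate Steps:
(-40977 - 15583)/(23551 + w(175)) = (-40977 - 15583)/(23551 + (-58 + 175)) = -56560/(23551 + 117) = -56560/23668 = -56560*1/23668 = -14140/5917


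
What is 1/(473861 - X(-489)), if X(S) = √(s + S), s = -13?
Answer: 473861/224544247823 + I*√502/224544247823 ≈ 2.1103e-6 + 9.9782e-11*I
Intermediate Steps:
X(S) = √(-13 + S)
1/(473861 - X(-489)) = 1/(473861 - √(-13 - 489)) = 1/(473861 - √(-502)) = 1/(473861 - I*√502)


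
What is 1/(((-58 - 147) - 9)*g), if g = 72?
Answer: -1/15408 ≈ -6.4901e-5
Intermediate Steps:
1/(((-58 - 147) - 9)*g) = 1/(((-58 - 147) - 9)*72) = 1/((-205 - 9)*72) = 1/(-214*72) = 1/(-15408) = -1/15408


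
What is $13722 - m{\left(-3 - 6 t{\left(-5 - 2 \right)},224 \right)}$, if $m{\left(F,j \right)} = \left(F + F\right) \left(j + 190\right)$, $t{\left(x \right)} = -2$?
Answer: $6270$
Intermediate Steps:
$m{\left(F,j \right)} = 2 F \left(190 + j\right)$
$13722 - m{\left(-3 - 6 t{\left(-5 - 2 \right)},224 \right)} = 13722 - 2 \left(-3 - -12\right) \left(190 + 224\right) = 13722 - 2 \left(-3 + 12\right) 414 = 13722 - 2 \cdot 9 \cdot 414 = 13722 - 7452 = 6270$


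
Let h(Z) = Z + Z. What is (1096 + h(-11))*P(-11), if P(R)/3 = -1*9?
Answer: -28998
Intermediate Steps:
h(Z) = 2*Z
P(R) = -27 (P(R) = 3*(-1*9) = 3*(-9) = -27)
(1096 + h(-11))*P(-11) = (1096 + 2*(-11))*(-27) = (1096 - 22)*(-27) = 1074*(-27) = -28998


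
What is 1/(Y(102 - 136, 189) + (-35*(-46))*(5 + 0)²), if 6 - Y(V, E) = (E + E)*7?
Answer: 1/37610 ≈ 2.6589e-5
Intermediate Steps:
Y(V, E) = 6 - 14*E (Y(V, E) = 6 - (E + E)*7 = 6 - 2*E*7 = 6 - 14*E)
1/(Y(102 - 136, 189) + (-35*(-46))*(5 + 0)²) = 1/((6 - 14*189) + (-35*(-46))*(5 + 0)²) = 1/((6 - 2646) + 1610*5²) = 1/(-2640 + 1610*25) = 1/(-2640 + 40250) = 1/37610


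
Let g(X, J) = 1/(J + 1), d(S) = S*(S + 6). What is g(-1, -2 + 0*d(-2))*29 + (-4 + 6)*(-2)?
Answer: -33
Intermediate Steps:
d(S) = S*(6 + S)
g(X, J) = 1/(1 + J)
g(-1, -2 + 0*d(-2))*29 + (-4 + 6)*(-2) = 29/(1 + (-2 + 0*(-2*(6 - 2)))) + (-4 + 6)*(-2) = 29/(1 + (-2 + 0*(-2*4))) + 2*(-2) = 29/(1 + (-2 + 0*(-8))) - 4 = 29/(1 + (-2 + 0)) - 4 = 29/(1 - 2) - 4 = 29/(-1) - 4 = -1*29 - 4 = -29 - 4 = -33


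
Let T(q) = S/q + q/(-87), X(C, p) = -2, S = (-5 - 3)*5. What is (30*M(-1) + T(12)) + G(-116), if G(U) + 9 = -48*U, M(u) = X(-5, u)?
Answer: 478111/87 ≈ 5495.5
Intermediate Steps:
S = -40 (S = -8*5 = -40)
M(u) = -2
G(U) = -9 - 48*U
T(q) = -40/q - q/87 (T(q) = -40/q + q/(-87) = -40/q + q*(-1/87) = -40/q - q/87)
(30*M(-1) + T(12)) + G(-116) = (30*(-2) + (-40/12 - 1/87*12)) + (-9 - 48*(-116)) = (-60 + (-40*1/12 - 4/29)) + (-9 + 5568) = (-60 + (-10/3 - 4/29)) + 5559 = (-60 - 302/87) + 5559 = -5522/87 + 5559 = 478111/87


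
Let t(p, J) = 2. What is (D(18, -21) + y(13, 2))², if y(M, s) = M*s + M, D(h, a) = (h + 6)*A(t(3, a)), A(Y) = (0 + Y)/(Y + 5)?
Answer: 103041/49 ≈ 2102.9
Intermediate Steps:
A(Y) = Y/(5 + Y)
D(h, a) = 12/7 + 2*h/7 (D(h, a) = (h + 6)*(2/(5 + 2)) = (6 + h)*(2/7) = 12/7 + 2*h/7)
y(M, s) = M + M*s
(D(18, -21) + y(13, 2))² = ((12/7 + (2/7)*18) + 13*(1 + 2))² = ((12/7 + 36/7) + 13*3)² = (48/7 + 39)² = (321/7)² = 103041/49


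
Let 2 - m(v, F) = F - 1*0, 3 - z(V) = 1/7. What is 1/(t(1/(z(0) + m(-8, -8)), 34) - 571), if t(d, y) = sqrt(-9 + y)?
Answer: -1/566 ≈ -0.0017668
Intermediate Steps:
z(V) = 20/7 (z(V) = 3 - 1/7 = 20/7)
m(v, F) = 2 - F (m(v, F) = 2 - (F - 1*0) = 2 - (F + 0) = 2 - F)
1/(t(1/(z(0) + m(-8, -8)), 34) - 571) = 1/(sqrt(-9 + 34) - 571) = 1/(sqrt(25) - 571) = 1/(5 - 571) = 1/(-566) = -1/566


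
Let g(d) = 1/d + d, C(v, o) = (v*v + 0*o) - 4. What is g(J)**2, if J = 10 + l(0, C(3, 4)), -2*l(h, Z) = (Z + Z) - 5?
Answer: 52441/900 ≈ 58.268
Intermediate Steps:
C(v, o) = -4 + v**2 (C(v, o) = (v**2 + 0) - 4 = v**2 - 4 = -4 + v**2)
l(h, Z) = 5/2 - Z (l(h, Z) = -((Z + Z) - 5)/2 = -(2*Z - 5)/2 = -(-5 + 2*Z)/2 = 5/2 - Z)
J = 15/2 (J = 10 + (5/2 - (-4 + 3**2)) = 10 + (5/2 - (-4 + 9)) = 10 + (5/2 - 1*5) = 10 + (5/2 - 5) = 10 - 5/2 = 15/2 ≈ 7.5000)
g(d) = d + 1/d
g(J)**2 = (15/2 + 1/(15/2))**2 = (15/2 + 2/15)**2 = (229/30)**2 = 52441/900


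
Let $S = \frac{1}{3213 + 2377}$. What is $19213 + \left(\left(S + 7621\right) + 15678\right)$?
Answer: $\frac{237642081}{5590} \approx 42512.0$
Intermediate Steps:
$S = \frac{1}{5590} \approx 0.00017889$
$19213 + \left(\left(S + 7621\right) + 15678\right) = 19213 + \left(\left(\frac{1}{5590} + 7621\right) + 15678\right) = 19213 + \left(\frac{42601391}{5590} + 15678\right) = 19213 + \frac{130241411}{5590} = \frac{237642081}{5590}$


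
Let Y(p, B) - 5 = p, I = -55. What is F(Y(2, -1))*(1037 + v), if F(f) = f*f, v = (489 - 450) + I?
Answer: 50029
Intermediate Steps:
Y(p, B) = 5 + p
v = -16 (v = (489 - 450) - 55 = 39 - 55 = -16)
F(f) = f²
F(Y(2, -1))*(1037 + v) = (5 + 2)²*(1037 - 16) = 7²*1021 = 49*1021 = 50029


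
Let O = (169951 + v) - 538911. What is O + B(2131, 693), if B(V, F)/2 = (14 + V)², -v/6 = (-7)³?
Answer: 8835148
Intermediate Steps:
v = 2058 (v = -6*(-7)³ = -6*(-343) = 2058)
O = -366902 (O = (169951 + 2058) - 538911 = 172009 - 538911 = -366902)
B(V, F) = 2*(14 + V)²
O + B(2131, 693) = -366902 + 2*(14 + 2131)² = -366902 + 2*2145² = -366902 + 2*4601025 = -366902 + 9202050 = 8835148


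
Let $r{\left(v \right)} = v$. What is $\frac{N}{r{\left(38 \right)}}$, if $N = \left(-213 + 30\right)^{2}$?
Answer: $\frac{33489}{38} \approx 881.29$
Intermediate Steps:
$N = 33489$ ($N = \left(-183\right)^{2} = 33489$)
$\frac{N}{r{\left(38 \right)}} = \frac{33489}{38}$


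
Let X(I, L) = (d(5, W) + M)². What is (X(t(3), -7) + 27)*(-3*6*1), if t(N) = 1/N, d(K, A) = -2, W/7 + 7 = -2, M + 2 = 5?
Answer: -504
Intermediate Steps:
M = 3 (M = -2 + 5 = 3)
W = -63 (W = -49 + 7*(-2) = -49 - 14 = -63)
t(N) = 1/N
X(I, L) = 1 (X(I, L) = (-2 + 3)² = 1² = 1)
(X(t(3), -7) + 27)*(-3*6*1) = (1 + 27)*(-3*6*1) = 28*(-18*1) = 28*(-18) = -504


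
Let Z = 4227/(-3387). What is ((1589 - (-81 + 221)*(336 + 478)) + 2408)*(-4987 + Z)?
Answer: 619282145916/1129 ≈ 5.4852e+8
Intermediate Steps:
Z = -1409/1129 (Z = 4227*(-1/3387) = -1409/1129 ≈ -1.2480)
((1589 - (-81 + 221)*(336 + 478)) + 2408)*(-4987 + Z) = ((1589 - (-81 + 221)*(336 + 478)) + 2408)*(-4987 - 1409/1129) = ((1589 - 140*814) + 2408)*(-5631732/1129) = ((1589 - 1*113960) + 2408)*(-5631732/1129) = ((1589 - 113960) + 2408)*(-5631732/1129) = (-112371 + 2408)*(-5631732/1129) = -109963*(-5631732/1129) = 619282145916/1129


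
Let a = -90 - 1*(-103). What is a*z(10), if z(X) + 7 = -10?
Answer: -221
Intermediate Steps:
a = 13 (a = -90 + 103 = 13)
z(X) = -17 (z(X) = -7 - 10 = -17)
a*z(10) = 13*(-17) = -221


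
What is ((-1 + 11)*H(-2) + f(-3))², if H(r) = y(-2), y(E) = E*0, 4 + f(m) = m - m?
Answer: 16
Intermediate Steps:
f(m) = -4 (f(m) = -4 + (m - m) = -4 + 0 = -4)
y(E) = 0
H(r) = 0
((-1 + 11)*H(-2) + f(-3))² = ((-1 + 11)*0 - 4)² = (10*0 - 4)² = (0 - 4)² = (-4)² = 16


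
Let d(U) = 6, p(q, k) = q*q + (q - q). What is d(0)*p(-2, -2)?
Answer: 24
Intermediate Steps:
p(q, k) = q**2 (p(q, k) = q**2 + 0 = q**2)
d(0)*p(-2, -2) = 6*(-2)**2 = 6*4 = 24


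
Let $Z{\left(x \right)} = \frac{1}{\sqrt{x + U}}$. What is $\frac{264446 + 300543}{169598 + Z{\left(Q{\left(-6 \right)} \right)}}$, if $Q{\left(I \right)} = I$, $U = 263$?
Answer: $\frac{24625998136454}{7392214772227} - \frac{564989 \sqrt{257}}{7392214772227} \approx 3.3313$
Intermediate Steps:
$Z{\left(x \right)} = \frac{1}{\sqrt{263 + x}}$ ($Z{\left(x \right)} = \frac{1}{\sqrt{x + 263}} = \frac{1}{\sqrt{263 + x}}$)
$\frac{264446 + 300543}{169598 + Z{\left(Q{\left(-6 \right)} \right)}} = \frac{264446 + 300543}{169598 + \frac{1}{\sqrt{263 - 6}}} = \frac{564989}{169598 + \frac{1}{\sqrt{257}}} = \frac{564989}{169598 + \frac{\sqrt{257}}{257}}$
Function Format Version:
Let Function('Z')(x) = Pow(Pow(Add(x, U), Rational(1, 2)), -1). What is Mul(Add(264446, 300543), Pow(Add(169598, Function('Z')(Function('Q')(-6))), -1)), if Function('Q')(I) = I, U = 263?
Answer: Add(Rational(24625998136454, 7392214772227), Mul(Rational(-564989, 7392214772227), Pow(257, Rational(1, 2)))) ≈ 3.3313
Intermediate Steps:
Function('Z')(x) = Pow(Add(263, x), Rational(-1, 2)) (Function('Z')(x) = Pow(Pow(Add(x, 263), Rational(1, 2)), -1) = Pow(Pow(Add(263, x), Rational(1, 2)), -1) = Pow(Add(263, x), Rational(-1, 2)))
Mul(Add(264446, 300543), Pow(Add(169598, Function('Z')(Function('Q')(-6))), -1)) = Mul(Add(264446, 300543), Pow(Add(169598, Pow(Add(263, -6), Rational(-1, 2))), -1)) = Mul(564989, Pow(Add(169598, Pow(257, Rational(-1, 2))), -1)) = Mul(564989, Pow(Add(169598, Mul(Rational(1, 257), Pow(257, Rational(1, 2)))), -1))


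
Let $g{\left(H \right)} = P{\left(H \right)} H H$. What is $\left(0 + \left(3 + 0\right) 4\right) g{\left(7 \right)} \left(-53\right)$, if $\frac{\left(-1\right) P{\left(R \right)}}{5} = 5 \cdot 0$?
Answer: $0$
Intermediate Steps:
$P{\left(R \right)} = 0$ ($P{\left(R \right)} = - 5 \cdot 5 \cdot 0 = \left(-5\right) 0 = 0$)
$g{\left(H \right)} = 0$ ($g{\left(H \right)} = 0 H H = 0 H = 0$)
$\left(0 + \left(3 + 0\right) 4\right) g{\left(7 \right)} \left(-53\right) = \left(0 + \left(3 + 0\right) 4\right) 0 \left(-53\right) = \left(0 + 3 \cdot 4\right) 0 \left(-53\right) = \left(0 + 12\right) 0 \left(-53\right) = 12 \cdot 0 \left(-53\right) = 0 \left(-53\right) = 0$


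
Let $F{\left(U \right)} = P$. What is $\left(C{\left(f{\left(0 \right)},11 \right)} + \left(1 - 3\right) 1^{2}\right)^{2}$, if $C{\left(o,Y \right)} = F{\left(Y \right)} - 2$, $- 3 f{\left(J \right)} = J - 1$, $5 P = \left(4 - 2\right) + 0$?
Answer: $\frac{324}{25} \approx 12.96$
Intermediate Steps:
$P = \frac{2}{5}$ ($P = \frac{\left(4 - 2\right) + 0}{5} = \frac{2 + 0}{5} = \frac{1}{5} \cdot 2 = \frac{2}{5} \approx 0.4$)
$F{\left(U \right)} = \frac{2}{5}$
$f{\left(J \right)} = \frac{1}{3} - \frac{J}{3}$ ($f{\left(J \right)} = - \frac{J - 1}{3} = - \frac{-1 + J}{3} = \frac{1}{3} - \frac{J}{3}$)
$C{\left(o,Y \right)} = - \frac{8}{5}$ ($C{\left(o,Y \right)} = \frac{2}{5} - 2 = - \frac{8}{5}$)
$\left(C{\left(f{\left(0 \right)},11 \right)} + \left(1 - 3\right) 1^{2}\right)^{2} = \left(- \frac{8}{5} + \left(1 - 3\right) 1^{2}\right)^{2} = \left(- \frac{8}{5} - 2\right)^{2} = \left(- \frac{18}{5}\right)^{2} = \frac{324}{25}$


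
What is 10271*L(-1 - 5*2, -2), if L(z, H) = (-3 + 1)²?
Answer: 41084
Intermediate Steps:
L(z, H) = 4 (L(z, H) = (-2)² = 4)
10271*L(-1 - 5*2, -2) = 10271*4 = 41084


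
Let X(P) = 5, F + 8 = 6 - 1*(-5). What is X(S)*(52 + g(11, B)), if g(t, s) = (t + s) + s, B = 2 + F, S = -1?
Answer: 365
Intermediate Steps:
F = 3 (F = -8 + (6 - 1*(-5)) = -8 + (6 + 5) = -8 + 11 = 3)
B = 5 (B = 2 + 3 = 5)
g(t, s) = t + 2*s (g(t, s) = (s + t) + s = t + 2*s)
X(S)*(52 + g(11, B)) = 5*(52 + (11 + 2*5)) = 5*(52 + (11 + 10)) = 5*(52 + 21) = 5*73 = 365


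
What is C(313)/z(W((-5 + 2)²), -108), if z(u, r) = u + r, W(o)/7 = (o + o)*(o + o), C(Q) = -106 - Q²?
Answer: -19615/432 ≈ -45.405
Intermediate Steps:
W(o) = 28*o² (W(o) = 7*((o + o)*(o + o)) = 7*((2*o)*(2*o)) = 7*(4*o²) = 28*o²)
z(u, r) = r + u
C(313)/z(W((-5 + 2)²), -108) = (-106 - 1*313²)/(-108 + 28*((-5 + 2)²)²) = (-106 - 1*97969)/(-108 + 28*((-3)²)²) = (-106 - 97969)/(-108 + 28*9²) = -98075/(-108 + 28*81) = -98075/(-108 + 2268) = -98075/2160 = -98075*1/2160 = -19615/432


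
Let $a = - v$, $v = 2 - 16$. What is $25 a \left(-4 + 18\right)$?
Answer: $4900$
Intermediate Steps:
$v = -14$ ($v = 2 - 16 = -14$)
$a = 14$ ($a = \left(-1\right) \left(-14\right) = 14$)
$25 a \left(-4 + 18\right) = 25 \cdot 14 \left(-4 + 18\right) = 350 \cdot 14 = 4900$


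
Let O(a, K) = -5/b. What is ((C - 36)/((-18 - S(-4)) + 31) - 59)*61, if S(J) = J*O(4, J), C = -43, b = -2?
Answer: -87596/23 ≈ -3808.5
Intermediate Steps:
O(a, K) = 5/2 (O(a, K) = -5/(-2) = -5*(-1/2) = 5/2)
S(J) = 5*J/2 (S(J) = J*(5/2) = 5*J/2)
((C - 36)/((-18 - S(-4)) + 31) - 59)*61 = ((-43 - 36)/((-18 - 5*(-4)/2) + 31) - 59)*61 = (-79/((-18 - 1*(-10)) + 31) - 59)*61 = (-79/((-18 + 10) + 31) - 59)*61 = (-79/(-8 + 31) - 59)*61 = (-79/23 - 59)*61 = -1436/23*61 = -87596/23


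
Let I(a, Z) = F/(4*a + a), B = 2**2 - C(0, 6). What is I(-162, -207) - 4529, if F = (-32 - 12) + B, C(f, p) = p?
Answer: -1834222/405 ≈ -4528.9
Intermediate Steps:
B = -2 (B = 2**2 - 1*6 = 4 - 6 = -2)
F = -46 (F = (-32 - 12) - 2 = -44 - 2 = -46)
I(a, Z) = -46/(5*a) (I(a, Z) = -46/(4*a + a) = -46*1/(5*a) = -46/(5*a))
I(-162, -207) - 4529 = -46/5/(-162) - 4529 = -46/5*(-1/162) - 4529 = 23/405 - 4529 = -1834222/405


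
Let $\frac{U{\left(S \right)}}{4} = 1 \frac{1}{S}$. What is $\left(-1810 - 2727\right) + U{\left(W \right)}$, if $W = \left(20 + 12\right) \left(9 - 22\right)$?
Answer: $- \frac{471849}{104} \approx -4537.0$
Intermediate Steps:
$W = -416$ ($W = 32 \left(-13\right) = -416$)
$U{\left(S \right)} = \frac{4}{S}$ ($U{\left(S \right)} = 4 \cdot 1 \frac{1}{S} = \frac{4}{S}$)
$\left(-1810 - 2727\right) + U{\left(W \right)} = \left(-1810 - 2727\right) + \frac{4}{-416} = -4537 + 4 \left(- \frac{1}{416}\right) = -4537 - \frac{1}{104} = - \frac{471849}{104}$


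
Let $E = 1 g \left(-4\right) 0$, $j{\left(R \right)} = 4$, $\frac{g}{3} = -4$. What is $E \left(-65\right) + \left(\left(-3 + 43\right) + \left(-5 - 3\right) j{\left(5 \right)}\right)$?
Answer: $8$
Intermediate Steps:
$g = -12$ ($g = 3 \left(-4\right) = -12$)
$E = 0$ ($E = 1 \left(-12\right) \left(-4\right) 0 = 1 \cdot 48 \cdot 0 = 1 \cdot 0 = 0$)
$E \left(-65\right) + \left(\left(-3 + 43\right) + \left(-5 - 3\right) j{\left(5 \right)}\right) = 0 \left(-65\right) + \left(\left(-3 + 43\right) + \left(-5 - 3\right) 4\right) = 0 + \left(40 - 32\right) = 0 + 8 = 8$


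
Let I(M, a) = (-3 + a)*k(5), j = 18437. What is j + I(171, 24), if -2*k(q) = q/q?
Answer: 36853/2 ≈ 18427.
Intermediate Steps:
k(q) = -½ (k(q) = -q/(2*q) = -½*1 = -½)
I(M, a) = 3/2 - a/2 (I(M, a) = (-3 + a)*(-½) = 3/2 - a/2)
j + I(171, 24) = 18437 + (3/2 - ½*24) = 18437 + (3/2 - 12) = 18437 - 21/2 = 36853/2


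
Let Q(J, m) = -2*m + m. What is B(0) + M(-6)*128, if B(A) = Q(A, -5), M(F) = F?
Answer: -763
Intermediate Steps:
Q(J, m) = -m
B(A) = 5 (B(A) = -1*(-5) = 5)
B(0) + M(-6)*128 = 5 - 6*128 = 5 - 768 = -763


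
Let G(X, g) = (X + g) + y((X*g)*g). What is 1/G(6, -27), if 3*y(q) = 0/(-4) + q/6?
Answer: 1/222 ≈ 0.0045045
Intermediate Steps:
y(q) = q/18 (y(q) = (0/(-4) + q/6)/3 = (0*(-¼) + q*(⅙))/3 = (0 + q/6)/3 = (q/6)/3 = q/18)
G(X, g) = X + g + X*g²/18 (G(X, g) = (X + g) + ((X*g)*g)/18 = (X + g) + (X*g²)/18 = (X + g) + X*g²/18 = X + g + X*g²/18)
1/G(6, -27) = 1/(6 - 27 + (1/18)*6*(-27)²) = 1/(6 - 27 + (1/18)*6*729) = 1/(6 - 27 + 243) = 1/222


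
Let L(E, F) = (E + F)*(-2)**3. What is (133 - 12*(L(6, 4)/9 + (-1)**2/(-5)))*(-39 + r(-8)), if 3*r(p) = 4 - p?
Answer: -25417/3 ≈ -8472.3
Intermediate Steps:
r(p) = 4/3 - p/3 (r(p) = (4 - p)/3 = 4/3 - p/3)
L(E, F) = -8*E - 8*F (L(E, F) = (E + F)*(-8) = -8*E - 8*F)
(133 - 12*(L(6, 4)/9 + (-1)**2/(-5)))*(-39 + r(-8)) = (133 - 12*((-8*6 - 8*4)/9 + (-1)**2/(-5)))*(-39 + (4/3 - 1/3*(-8))) = (133 - 12*((-48 - 32)*(1/9) + 1*(-1/5)))*(-39 + (4/3 + 8/3)) = (133 - 12*(-80*1/9 - 1/5))*(-39 + 4) = (133 - 12*(-80/9 - 1/5))*(-35) = (133 - 12*(-409/45))*(-35) = (133 + 1636/15)*(-35) = (3631/15)*(-35) = -25417/3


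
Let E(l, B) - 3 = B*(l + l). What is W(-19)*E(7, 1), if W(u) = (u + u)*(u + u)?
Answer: 24548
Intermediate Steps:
W(u) = 4*u**2 (W(u) = (2*u)*(2*u) = 4*u**2)
E(l, B) = 3 + 2*B*l (E(l, B) = 3 + B*(l + l) = 3 + B*(2*l) = 3 + 2*B*l)
W(-19)*E(7, 1) = (4*(-19)**2)*(3 + 2*1*7) = (4*361)*(3 + 14) = 1444*17 = 24548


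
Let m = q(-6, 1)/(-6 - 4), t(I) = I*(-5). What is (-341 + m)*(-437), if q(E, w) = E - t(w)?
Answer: 1489733/10 ≈ 1.4897e+5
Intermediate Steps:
t(I) = -5*I
q(E, w) = E + 5*w (q(E, w) = E - (-5)*w = E + 5*w)
m = ⅒ (m = (-6 + 5*1)/(-6 - 4) = (-6 + 5)/(-10) = -1*(-⅒) = ⅒ ≈ 0.10000)
(-341 + m)*(-437) = (-341 + ⅒)*(-437) = -3409/10*(-437) = 1489733/10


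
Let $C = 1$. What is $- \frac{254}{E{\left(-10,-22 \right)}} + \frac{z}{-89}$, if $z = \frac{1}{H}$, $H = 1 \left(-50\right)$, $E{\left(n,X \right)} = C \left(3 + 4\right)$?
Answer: $- \frac{1130293}{31150} \approx -36.285$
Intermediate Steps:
$E{\left(n,X \right)} = 7$ ($E{\left(n,X \right)} = 1 \left(3 + 4\right) = 1 \cdot 7 = 7$)
$H = -50$
$z = - \frac{1}{50}$ ($z = \frac{1}{-50} = - \frac{1}{50} \approx -0.02$)
$- \frac{254}{E{\left(-10,-22 \right)}} + \frac{z}{-89} = - \frac{254}{7} - \frac{1}{50 \left(-89\right)} = \left(-254\right) \frac{1}{7} - - \frac{1}{4450} = - \frac{254}{7} + \frac{1}{4450} = - \frac{1130293}{31150}$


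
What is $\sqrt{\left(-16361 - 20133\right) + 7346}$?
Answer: $2 i \sqrt{7287} \approx 170.73 i$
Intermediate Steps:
$\sqrt{\left(-16361 - 20133\right) + 7346} = \sqrt{-36494 + 7346} = \sqrt{-29148} = 2 i \sqrt{7287}$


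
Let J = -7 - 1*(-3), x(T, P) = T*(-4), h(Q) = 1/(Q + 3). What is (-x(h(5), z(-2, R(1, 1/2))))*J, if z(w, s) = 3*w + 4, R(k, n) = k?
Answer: -2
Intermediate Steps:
z(w, s) = 4 + 3*w
h(Q) = 1/(3 + Q)
x(T, P) = -4*T
J = -4 (J = -7 + 3 = -4)
(-x(h(5), z(-2, R(1, 1/2))))*J = -(-4)/(3 + 5)*(-4) = -(-4)/8*(-4) = -1*(-½)*(-4) = (½)*(-4) = -2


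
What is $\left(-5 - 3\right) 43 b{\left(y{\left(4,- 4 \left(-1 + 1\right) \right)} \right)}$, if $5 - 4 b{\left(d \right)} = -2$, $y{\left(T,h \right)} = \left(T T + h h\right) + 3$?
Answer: $-602$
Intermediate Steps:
$y{\left(T,h \right)} = 3 + T^{2} + h^{2}$ ($y{\left(T,h \right)} = \left(T^{2} + h^{2}\right) + 3 = 3 + T^{2} + h^{2}$)
$b{\left(d \right)} = \frac{7}{4}$ ($b{\left(d \right)} = \frac{5}{4} - - \frac{1}{2} = \frac{5}{4} + \frac{1}{2} = \frac{7}{4}$)
$\left(-5 - 3\right) 43 b{\left(y{\left(4,- 4 \left(-1 + 1\right) \right)} \right)} = \left(-5 - 3\right) 43 \cdot \frac{7}{4} = \left(-8\right) 43 \cdot \frac{7}{4} = \left(-344\right) \frac{7}{4} = -602$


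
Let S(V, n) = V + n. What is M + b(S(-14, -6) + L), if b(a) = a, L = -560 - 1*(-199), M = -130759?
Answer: -131140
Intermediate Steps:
L = -361 (L = -560 + 199 = -361)
M + b(S(-14, -6) + L) = -130759 + ((-14 - 6) - 361) = -130759 + (-20 - 361) = -130759 - 381 = -131140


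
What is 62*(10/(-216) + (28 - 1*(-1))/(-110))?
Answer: -57071/2970 ≈ -19.216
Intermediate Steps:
62*(10/(-216) + (28 - 1*(-1))/(-110)) = 62*(10*(-1/216) + (28 + 1)*(-1/110)) = 62*(-5/108 + 29*(-1/110)) = 62*(-5/108 - 29/110) = 62*(-1841/5940) = -57071/2970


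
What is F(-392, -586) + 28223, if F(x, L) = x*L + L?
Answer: 257349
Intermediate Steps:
F(x, L) = L + L*x (F(x, L) = L*x + L = L + L*x)
F(-392, -586) + 28223 = -586*(1 - 392) + 28223 = -586*(-391) + 28223 = 229126 + 28223 = 257349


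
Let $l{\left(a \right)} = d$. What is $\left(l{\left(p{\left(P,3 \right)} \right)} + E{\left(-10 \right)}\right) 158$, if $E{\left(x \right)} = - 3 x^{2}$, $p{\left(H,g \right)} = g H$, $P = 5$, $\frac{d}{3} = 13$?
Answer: $-41238$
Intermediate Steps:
$d = 39$ ($d = 3 \cdot 13 = 39$)
$p{\left(H,g \right)} = H g$
$l{\left(a \right)} = 39$
$\left(l{\left(p{\left(P,3 \right)} \right)} + E{\left(-10 \right)}\right) 158 = \left(39 - 3 \left(-10\right)^{2}\right) 158 = \left(39 - 300\right) 158 = \left(-261\right) 158 = -41238$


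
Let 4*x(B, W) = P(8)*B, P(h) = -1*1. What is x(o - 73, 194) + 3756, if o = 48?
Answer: 15049/4 ≈ 3762.3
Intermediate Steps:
P(h) = -1
x(B, W) = -B/4 (x(B, W) = (-B)/4 = -B/4)
x(o - 73, 194) + 3756 = -(48 - 73)/4 + 3756 = -1/4*(-25) + 3756 = 25/4 + 3756 = 15049/4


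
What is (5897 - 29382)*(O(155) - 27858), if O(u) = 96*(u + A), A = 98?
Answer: 83841450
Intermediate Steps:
O(u) = 9408 + 96*u (O(u) = 96*(u + 98) = 96*(98 + u) = 9408 + 96*u)
(5897 - 29382)*(O(155) - 27858) = (5897 - 29382)*((9408 + 96*155) - 27858) = -23485*((9408 + 14880) - 27858) = -23485*(24288 - 27858) = -23485*(-3570) = 83841450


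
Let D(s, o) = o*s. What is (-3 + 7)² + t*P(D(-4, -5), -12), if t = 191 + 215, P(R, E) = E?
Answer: -4856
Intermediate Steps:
t = 406
(-3 + 7)² + t*P(D(-4, -5), -12) = (-3 + 7)² + 406*(-12) = 4² - 4872 = 16 - 4872 = -4856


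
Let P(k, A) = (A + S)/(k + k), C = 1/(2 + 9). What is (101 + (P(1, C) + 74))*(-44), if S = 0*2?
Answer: -7702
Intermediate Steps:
C = 1/11 ≈ 0.090909
S = 0
P(k, A) = A/(2*k) (P(k, A) = (A + 0)/(k + k) = A/((2*k)) = A*(1/(2*k)) = A/(2*k))
(101 + (P(1, C) + 74))*(-44) = (101 + ((½)*(1/11)/1 + 74))*(-44) = (101 + ((½)*(1/11)*1 + 74))*(-44) = (101 + (1/22 + 74))*(-44) = (101 + 1629/22)*(-44) = (3851/22)*(-44) = -7702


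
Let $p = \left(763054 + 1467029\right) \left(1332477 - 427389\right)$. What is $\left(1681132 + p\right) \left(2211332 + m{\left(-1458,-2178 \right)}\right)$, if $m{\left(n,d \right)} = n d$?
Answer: $10872954282071477216$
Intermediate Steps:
$p = 2018421362304$ ($p = 2230083 \cdot 905088 = 2018421362304$)
$m{\left(n,d \right)} = d n$
$\left(1681132 + p\right) \left(2211332 + m{\left(-1458,-2178 \right)}\right) = \left(1681132 + 2018421362304\right) \left(2211332 - -3175524\right) = 2018423043436 \left(2211332 + 3175524\right) = 2018423043436 \cdot 5386856 = 10872954282071477216$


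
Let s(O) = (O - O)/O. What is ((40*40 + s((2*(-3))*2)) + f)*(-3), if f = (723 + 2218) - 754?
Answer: -11361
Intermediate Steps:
s(O) = 0 (s(O) = 0/O = 0)
f = 2187 (f = 2941 - 754 = 2187)
((40*40 + s((2*(-3))*2)) + f)*(-3) = ((40*40 + 0) + 2187)*(-3) = ((1600 + 0) + 2187)*(-3) = (1600 + 2187)*(-3) = 3787*(-3) = -11361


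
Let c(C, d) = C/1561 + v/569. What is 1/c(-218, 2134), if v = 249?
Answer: 888209/264647 ≈ 3.3562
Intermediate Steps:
c(C, d) = 249/569 + C/1561 (c(C, d) = C/1561 + 249/569 = 249/569 + C/1561)
1/c(-218, 2134) = 1/(249/569 + (1/1561)*(-218)) = 1/(249/569 - 218/1561) = 1/(264647/888209) = 888209/264647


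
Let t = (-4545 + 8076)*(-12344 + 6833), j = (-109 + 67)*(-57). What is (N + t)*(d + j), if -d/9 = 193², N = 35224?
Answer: 6465259071099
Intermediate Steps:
d = -335241 (d = -9*193² = -9*37249 = -335241)
j = 2394 (j = -42*(-57) = 2394)
t = -19459341 (t = 3531*(-5511) = -19459341)
(N + t)*(d + j) = (35224 - 19459341)*(-335241 + 2394) = -19424117*(-332847) = 6465259071099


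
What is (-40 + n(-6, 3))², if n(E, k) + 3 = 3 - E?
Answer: 1156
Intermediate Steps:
n(E, k) = -E (n(E, k) = -3 + (3 - E) = -E)
(-40 + n(-6, 3))² = (-40 - 1*(-6))² = (-40 + 6)² = (-34)² = 1156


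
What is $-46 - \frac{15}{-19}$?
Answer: $- \frac{859}{19} \approx -45.211$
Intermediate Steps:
$-46 - \frac{15}{-19} = -46 - - \frac{15}{19} = -46 + \frac{15}{19} = - \frac{859}{19}$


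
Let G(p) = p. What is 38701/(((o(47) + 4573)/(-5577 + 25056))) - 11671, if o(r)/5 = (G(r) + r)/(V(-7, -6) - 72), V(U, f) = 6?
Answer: 23118757453/150674 ≈ 1.5344e+5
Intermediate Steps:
o(r) = -5*r/33 (o(r) = 5*((r + r)/(6 - 72)) = 5*((2*r)/(-66)) = 5*((2*r)*(-1/66)) = 5*(-r/33) = -5*r/33)
38701/(((o(47) + 4573)/(-5577 + 25056))) - 11671 = 38701/(((-5/33*47 + 4573)/(-5577 + 25056))) - 11671 = 38701/(((-235/33 + 4573)/19479)) - 11671 = 38701/(((150674/33)*(1/19479))) - 11671 = 38701/(150674/642807) - 11671 = 38701*(642807/150674) - 11671 = 24877273707/150674 - 11671 = 23118757453/150674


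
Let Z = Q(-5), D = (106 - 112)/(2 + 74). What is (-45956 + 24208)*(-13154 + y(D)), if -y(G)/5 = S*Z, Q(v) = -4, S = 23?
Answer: 276069112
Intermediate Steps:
D = -3/38 (D = -6/76 = -6*1/76 = -3/38 ≈ -0.078947)
Z = -4
y(G) = 460 (y(G) = -115*(-4) = -5*(-92) = 460)
(-45956 + 24208)*(-13154 + y(D)) = (-45956 + 24208)*(-13154 + 460) = -21748*(-12694) = 276069112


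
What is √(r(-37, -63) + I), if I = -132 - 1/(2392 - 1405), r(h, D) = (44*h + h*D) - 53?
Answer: √504618555/987 ≈ 22.760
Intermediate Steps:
r(h, D) = -53 + 44*h + D*h (r(h, D) = (44*h + D*h) - 53 = -53 + 44*h + D*h)
I = -130285/987 (I = -132 - 1/987 = -130285/987 ≈ -132.00)
√(r(-37, -63) + I) = √((-53 + 44*(-37) - 63*(-37)) - 130285/987) = √((-53 - 1628 + 2331) - 130285/987) = √(650 - 130285/987) = √(511265/987) = √504618555/987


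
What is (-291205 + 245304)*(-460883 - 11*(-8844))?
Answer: 16689557699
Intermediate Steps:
(-291205 + 245304)*(-460883 - 11*(-8844)) = -45901*(-460883 + 97284) = -45901*(-363599) = 16689557699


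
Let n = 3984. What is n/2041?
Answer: 3984/2041 ≈ 1.9520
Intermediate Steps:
n/2041 = 3984/2041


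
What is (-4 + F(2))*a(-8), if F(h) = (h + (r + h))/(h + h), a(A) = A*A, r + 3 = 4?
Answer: -176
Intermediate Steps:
r = 1 (r = -3 + 4 = 1)
a(A) = A²
F(h) = (1 + 2*h)/(2*h) (F(h) = (h + (1 + h))/(h + h) = (1 + 2*h)/((2*h)) = (1 + 2*h)*(1/(2*h)) = (1 + 2*h)/(2*h))
(-4 + F(2))*a(-8) = (-4 + (½ + 2)/2)*(-8)² = (-4 + (½)*(5/2))*64 = (-4 + 5/4)*64 = -11/4*64 = -176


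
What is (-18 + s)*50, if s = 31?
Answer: 650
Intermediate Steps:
(-18 + s)*50 = (-18 + 31)*50 = 13*50 = 650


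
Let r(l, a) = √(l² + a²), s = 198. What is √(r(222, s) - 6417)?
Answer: √(-6417 + 6*√2458) ≈ 78.227*I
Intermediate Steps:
r(l, a) = √(a² + l²)
√(r(222, s) - 6417) = √(√(198² + 222²) - 6417) = √(√(39204 + 49284) - 6417) = √(√88488 - 6417) = √(6*√2458 - 6417) = √(-6417 + 6*√2458)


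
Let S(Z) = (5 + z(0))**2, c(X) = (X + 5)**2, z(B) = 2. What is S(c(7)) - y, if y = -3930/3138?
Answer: 26282/523 ≈ 50.252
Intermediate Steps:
y = -655/523 (y = -3930*1/3138 = -655/523 ≈ -1.2524)
c(X) = (5 + X)**2
S(Z) = 49 (S(Z) = (5 + 2)**2 = 7**2 = 49)
S(c(7)) - y = 49 - 1*(-655/523) = 49 + 655/523 = 26282/523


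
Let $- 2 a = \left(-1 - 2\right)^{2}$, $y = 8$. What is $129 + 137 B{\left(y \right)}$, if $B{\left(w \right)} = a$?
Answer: $- \frac{975}{2} \approx -487.5$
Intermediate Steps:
$a = - \frac{9}{2}$ ($a = - \frac{\left(-1 - 2\right)^{2}}{2} = - \frac{\left(-3\right)^{2}}{2} = \left(- \frac{1}{2}\right) 9 = - \frac{9}{2} \approx -4.5$)
$B{\left(w \right)} = - \frac{9}{2}$
$129 + 137 B{\left(y \right)} = 129 + 137 \left(- \frac{9}{2}\right) = 129 - \frac{1233}{2} = - \frac{975}{2}$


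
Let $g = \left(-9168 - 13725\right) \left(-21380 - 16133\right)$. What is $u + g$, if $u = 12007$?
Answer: $858797116$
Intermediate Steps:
$g = 858785109$ ($g = \left(-22893\right) \left(-37513\right) = 858785109$)
$u + g = 12007 + 858785109 = 858797116$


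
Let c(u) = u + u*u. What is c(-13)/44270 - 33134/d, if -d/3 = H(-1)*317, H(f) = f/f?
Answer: 733495268/21050385 ≈ 34.845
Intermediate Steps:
H(f) = 1
c(u) = u + u²
d = -951 (d = -3*317 = -951)
c(-13)/44270 - 33134/d = -13*(1 - 13)/44270 - 33134/(-951) = -13*(-12)*(1/44270) - 33134*(-1/951) = 156*(1/44270) + 33134/951 = 78/22135 + 33134/951 = 733495268/21050385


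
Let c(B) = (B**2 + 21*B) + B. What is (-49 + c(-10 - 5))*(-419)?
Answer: 64526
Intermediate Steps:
c(B) = B**2 + 22*B
(-49 + c(-10 - 5))*(-419) = (-49 + (-10 - 5)*(22 + (-10 - 5)))*(-419) = (-49 - 15*(22 - 15))*(-419) = (-49 - 15*7)*(-419) = (-49 - 105)*(-419) = -154*(-419) = 64526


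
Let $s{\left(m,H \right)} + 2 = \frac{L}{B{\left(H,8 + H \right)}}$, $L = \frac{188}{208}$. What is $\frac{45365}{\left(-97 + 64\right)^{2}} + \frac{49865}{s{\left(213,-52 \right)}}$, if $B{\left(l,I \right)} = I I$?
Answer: $- \frac{1819219422505}{73070811} \approx -24897.0$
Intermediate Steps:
$L = \frac{47}{52}$ ($L = 188 \cdot \frac{1}{208} = \frac{47}{52} \approx 0.90385$)
$B{\left(l,I \right)} = I^{2}$
$s{\left(m,H \right)} = -2 + \frac{47}{52 \left(8 + H\right)^{2}}$
$\frac{45365}{\left(-97 + 64\right)^{2}} + \frac{49865}{s{\left(213,-52 \right)}} = \frac{45365}{\left(-97 + 64\right)^{2}} + \frac{49865}{-2 + \frac{47}{52 \left(8 - 52\right)^{2}}} = \frac{45365}{\left(-33\right)^{2}} + \frac{49865}{-2 + \frac{47}{52 \cdot 1936}} = \frac{45365}{1089} + \frac{49865}{-2 + \frac{47}{52} \cdot \frac{1}{1936}} = 45365 \cdot \frac{1}{1089} + \frac{49865}{-2 + \frac{47}{100672}} = \frac{45365}{1089} + \frac{49865}{- \frac{201297}{100672}} = \frac{45365}{1089} + 49865 \left(- \frac{100672}{201297}\right) = \frac{45365}{1089} - \frac{5020009280}{201297} = - \frac{1819219422505}{73070811}$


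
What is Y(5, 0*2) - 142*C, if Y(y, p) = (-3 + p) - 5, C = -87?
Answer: 12346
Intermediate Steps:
Y(y, p) = -8 + p
Y(5, 0*2) - 142*C = (-8 + 0*2) - 142*(-87) = (-8 + 0) + 12354 = -8 + 12354 = 12346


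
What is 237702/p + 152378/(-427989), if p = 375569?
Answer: 44505388196/160739400741 ≈ 0.27688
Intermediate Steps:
237702/p + 152378/(-427989) = 237702/375569 + 152378/(-427989) = 237702*(1/375569) + 152378*(-1/427989) = 237702/375569 - 152378/427989 = 44505388196/160739400741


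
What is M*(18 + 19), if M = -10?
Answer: -370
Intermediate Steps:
M*(18 + 19) = -10*(18 + 19) = -10*37 = -370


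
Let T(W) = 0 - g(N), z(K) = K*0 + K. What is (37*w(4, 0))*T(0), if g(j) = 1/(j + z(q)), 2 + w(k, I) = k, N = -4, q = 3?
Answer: 74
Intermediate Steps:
w(k, I) = -2 + k
z(K) = K (z(K) = 0 + K = K)
g(j) = 1/(3 + j) (g(j) = 1/(j + 3) = 1/(3 + j))
T(W) = 1 (T(W) = 0 - 1/(3 - 4) = 0 - 1/(-1) = 0 - 1*(-1) = 0 + 1 = 1)
(37*w(4, 0))*T(0) = (37*(-2 + 4))*1 = (37*2)*1 = 74*1 = 74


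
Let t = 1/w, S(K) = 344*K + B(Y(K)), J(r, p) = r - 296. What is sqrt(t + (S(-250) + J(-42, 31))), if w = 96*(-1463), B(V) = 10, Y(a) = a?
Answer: I*sqrt(106429694427210)/35112 ≈ 293.82*I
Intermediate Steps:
J(r, p) = -296 + r
S(K) = 10 + 344*K (S(K) = 344*K + 10 = 10 + 344*K)
w = -140448
t = -1/140448 (t = 1/(-140448) = -1/140448 ≈ -7.1201e-6)
sqrt(t + (S(-250) + J(-42, 31))) = sqrt(-1/140448 + ((10 + 344*(-250)) + (-296 - 42))) = sqrt(-1/140448 + ((10 - 86000) - 338)) = sqrt(-1/140448 + (-85990 - 338)) = sqrt(-1/140448 - 86328) = sqrt(-12124594945/140448) = I*sqrt(106429694427210)/35112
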